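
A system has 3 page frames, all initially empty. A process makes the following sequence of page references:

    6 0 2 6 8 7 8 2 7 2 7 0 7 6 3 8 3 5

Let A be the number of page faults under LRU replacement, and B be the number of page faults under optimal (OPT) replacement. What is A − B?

2

Under LRU: F F F . F F . F . . . F . F F F . F → 11 faults.
Under OPT: F F F . F F . . . . . F . F F . . F → 9 faults.
A − B = 11 − 9 = 2.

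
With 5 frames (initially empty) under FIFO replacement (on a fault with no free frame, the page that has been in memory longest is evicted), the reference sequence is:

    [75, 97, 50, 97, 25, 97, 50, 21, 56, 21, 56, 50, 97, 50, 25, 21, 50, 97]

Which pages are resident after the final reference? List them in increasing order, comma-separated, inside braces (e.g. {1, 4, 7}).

75 → miss, frames [75]
97 → miss, frames [75, 97]
50 → miss, frames [75, 97, 50]
97 → hit
25 → miss, frames [75, 97, 50, 25]
97 → hit
50 → hit
21 → miss, frames [75, 97, 50, 25, 21]
56 → miss, evict 75, frames [97, 50, 25, 21, 56]
21 → hit
56 → hit
50 → hit
97 → hit
50 → hit
25 → hit
21 → hit
50 → hit
97 → hit

{21, 25, 50, 56, 97}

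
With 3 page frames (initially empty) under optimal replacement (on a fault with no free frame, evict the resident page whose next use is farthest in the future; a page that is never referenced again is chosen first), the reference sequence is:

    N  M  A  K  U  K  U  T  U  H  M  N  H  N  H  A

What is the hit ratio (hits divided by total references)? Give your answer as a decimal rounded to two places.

0.44

N -> miss, frames (N)
M -> miss, frames (N M)
A -> miss, frames (N M A)
K -> miss, evict A, frames (N M K)
U -> miss, evict N, frames (M K U)
K -> hit
U -> hit
T -> miss, evict K, frames (M U T)
U -> hit
H -> miss, evict T, frames (M U H)
M -> hit
N -> miss, evict U, frames (M H N)
H -> hit
N -> hit
H -> hit
A -> miss, evict N, frames (M H A)
Hits: 7 of 16 references → 7/16 = 0.4375.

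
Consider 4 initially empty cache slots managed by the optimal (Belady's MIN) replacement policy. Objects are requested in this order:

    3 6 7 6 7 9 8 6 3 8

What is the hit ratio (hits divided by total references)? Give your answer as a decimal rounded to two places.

3 → miss, frames (3)
6 → miss, frames (3 6)
7 → miss, frames (3 6 7)
6 → hit
7 → hit
9 → miss, frames (3 6 7 9)
8 → miss, evict 9, frames (3 6 7 8)
6 → hit
3 → hit
8 → hit
Hits: 5 of 10 references → 5/10 = 0.5000.

0.50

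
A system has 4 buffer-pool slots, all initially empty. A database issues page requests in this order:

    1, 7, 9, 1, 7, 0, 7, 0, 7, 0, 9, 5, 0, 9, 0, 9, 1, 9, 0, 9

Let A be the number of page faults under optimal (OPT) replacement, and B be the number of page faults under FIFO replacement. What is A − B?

-1

Under OPT: F F F . . F . . . . . F . . . . . . . . → 5 faults.
Under FIFO: F F F . . F . . . . . F . . . . F . . . → 6 faults.
A − B = 5 − 6 = -1.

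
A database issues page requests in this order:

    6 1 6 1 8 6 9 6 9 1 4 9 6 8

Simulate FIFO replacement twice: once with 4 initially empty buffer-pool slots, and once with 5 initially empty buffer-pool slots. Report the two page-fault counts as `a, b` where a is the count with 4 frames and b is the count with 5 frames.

4 frames: F F . . F . F . . . F . F . → 6 faults.
5 frames: F F . . F . F . . . F . . . → 5 faults.
5 < 6: adding a frame reduced faults, as is typical.

6, 5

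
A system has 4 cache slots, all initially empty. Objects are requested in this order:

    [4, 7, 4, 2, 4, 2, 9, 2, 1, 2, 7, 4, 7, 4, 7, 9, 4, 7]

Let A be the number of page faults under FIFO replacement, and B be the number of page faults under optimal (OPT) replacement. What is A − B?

Under FIFO: F F . F . . F . F . . F F . . . . . → 7 faults.
Under OPT: F F . F . . F . F . . . . . . F . . → 6 faults.
A − B = 7 − 6 = 1.

1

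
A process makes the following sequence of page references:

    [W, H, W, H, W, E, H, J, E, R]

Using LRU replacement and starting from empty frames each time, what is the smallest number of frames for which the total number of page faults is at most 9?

2

f=1: 10 faults
f=2: 7 faults
f=3: 5 faults
f=4: 5 faults
f=5: 5 faults
Smallest f with faults ≤ 9 is 2.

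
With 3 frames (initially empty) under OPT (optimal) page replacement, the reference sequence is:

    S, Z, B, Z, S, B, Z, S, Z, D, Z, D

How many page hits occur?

8

S → miss, frames [S]
Z → miss, frames [S, Z]
B → miss, frames [S, Z, B]
Z → hit
S → hit
B → hit
Z → hit
S → hit
Z → hit
D → miss, evict B, frames [S, Z, D]
Z → hit
D → hit
Hits: 8.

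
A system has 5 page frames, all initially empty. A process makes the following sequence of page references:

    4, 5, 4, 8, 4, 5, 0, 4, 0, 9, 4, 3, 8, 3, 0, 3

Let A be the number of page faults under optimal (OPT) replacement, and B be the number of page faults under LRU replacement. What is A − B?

Under OPT: F F . F . . F . . F . F . . . . → 6 faults.
Under LRU: F F . F . . F . . F . F F . . . → 7 faults.
A − B = 6 − 7 = -1.

-1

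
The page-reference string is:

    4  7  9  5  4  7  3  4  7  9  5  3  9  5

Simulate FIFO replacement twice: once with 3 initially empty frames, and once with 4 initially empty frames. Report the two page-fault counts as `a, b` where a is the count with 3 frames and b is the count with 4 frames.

9, 10

3 frames: F F F F F F F . . F F . . . → 9 faults.
4 frames: F F F F . . F F F F F F . . → 10 faults.
10 > 9: adding a frame increased faults — Belady's anomaly.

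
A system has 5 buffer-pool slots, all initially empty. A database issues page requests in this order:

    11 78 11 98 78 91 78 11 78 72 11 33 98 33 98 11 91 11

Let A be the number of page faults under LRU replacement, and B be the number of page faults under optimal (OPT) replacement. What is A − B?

Under LRU: F F . F . F . . . F . F F . . . F . → 8 faults.
Under OPT: F F . F . F . . . F . F . . . . . . → 6 faults.
A − B = 8 − 6 = 2.

2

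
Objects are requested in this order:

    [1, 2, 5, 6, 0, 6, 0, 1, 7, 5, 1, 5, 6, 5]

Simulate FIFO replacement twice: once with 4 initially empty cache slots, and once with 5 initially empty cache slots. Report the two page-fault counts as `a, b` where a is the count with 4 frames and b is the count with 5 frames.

4 frames: F F F F F . . F F F . . F . → 9 faults.
5 frames: F F F F F . . . F . F . . . → 7 faults.
7 < 9: adding a frame reduced faults, as is typical.

9, 7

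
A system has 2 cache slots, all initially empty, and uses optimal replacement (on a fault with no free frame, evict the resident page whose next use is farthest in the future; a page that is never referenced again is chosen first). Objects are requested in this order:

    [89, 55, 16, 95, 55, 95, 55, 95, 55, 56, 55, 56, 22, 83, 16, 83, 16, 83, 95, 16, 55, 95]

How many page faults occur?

10

89: miss, frames [89]
55: miss, frames [89, 55]
16: miss, evict 89, frames [55, 16]
95: miss, evict 16, frames [55, 95]
55: hit
95: hit
55: hit
95: hit
55: hit
56: miss, evict 95, frames [55, 56]
55: hit
56: hit
22: miss, evict 56, frames [55, 22]
83: miss, evict 22, frames [55, 83]
16: miss, evict 55, frames [83, 16]
83: hit
16: hit
83: hit
95: miss, evict 83, frames [16, 95]
16: hit
55: miss, evict 16, frames [95, 55]
95: hit
Page faults: 10.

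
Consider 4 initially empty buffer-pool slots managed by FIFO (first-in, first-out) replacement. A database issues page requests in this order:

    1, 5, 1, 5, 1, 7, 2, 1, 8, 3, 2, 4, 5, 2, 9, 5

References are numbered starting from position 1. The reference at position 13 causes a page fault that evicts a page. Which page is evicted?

2

pos 1: 1 → fault, frames [1]
pos 2: 5 → fault, frames [1, 5]
pos 3: 1 → hit
pos 4: 5 → hit
pos 5: 1 → hit
pos 6: 7 → fault, frames [1, 5, 7]
pos 7: 2 → fault, frames [1, 5, 7, 2]
pos 8: 1 → hit
pos 9: 8 → fault, evict 1, frames [5, 7, 2, 8]
pos 10: 3 → fault, evict 5, frames [7, 2, 8, 3]
pos 11: 2 → hit
pos 12: 4 → fault, evict 7, frames [2, 8, 3, 4]
pos 13: 5 → fault, evict 2, frames [8, 3, 4, 5]
At position 13, page 2 is evicted.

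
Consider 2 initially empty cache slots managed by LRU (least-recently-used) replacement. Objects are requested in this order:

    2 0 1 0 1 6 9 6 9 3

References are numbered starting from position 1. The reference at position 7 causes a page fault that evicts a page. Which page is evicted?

pos 1: 2 → fault, frames [2]
pos 2: 0 → fault, frames [2, 0]
pos 3: 1 → fault, evict 2, frames [0, 1]
pos 4: 0 → hit
pos 5: 1 → hit
pos 6: 6 → fault, evict 0, frames [1, 6]
pos 7: 9 → fault, evict 1, frames [6, 9]
At position 7, page 1 is evicted.

1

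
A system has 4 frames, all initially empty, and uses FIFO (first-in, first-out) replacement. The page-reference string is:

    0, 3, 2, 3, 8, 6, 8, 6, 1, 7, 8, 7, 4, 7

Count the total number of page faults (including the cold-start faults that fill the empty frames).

8

0: fault, frames (0)
3: fault, frames (0 3)
2: fault, frames (0 3 2)
3: hit
8: fault, frames (0 3 2 8)
6: fault, evict 0, frames (3 2 8 6)
8: hit
6: hit
1: fault, evict 3, frames (2 8 6 1)
7: fault, evict 2, frames (8 6 1 7)
8: hit
7: hit
4: fault, evict 8, frames (6 1 7 4)
7: hit
Page faults: 8.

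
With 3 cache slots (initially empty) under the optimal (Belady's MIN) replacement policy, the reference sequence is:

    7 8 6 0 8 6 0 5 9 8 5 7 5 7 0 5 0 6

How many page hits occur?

9

7 → fault, frames {7}
8 → fault, frames {7,8}
6 → fault, frames {7,8,6}
0 → fault, evict 7, frames {8,6,0}
8 → hit
6 → hit
0 → hit
5 → fault, evict 6, frames {8,0,5}
9 → fault, evict 0, frames {8,5,9}
8 → hit
5 → hit
7 → fault, evict 9, frames {8,5,7}
5 → hit
7 → hit
0 → fault, evict 7, frames {8,5,0}
5 → hit
0 → hit
6 → fault, evict 0, frames {8,5,6}
Hits: 9.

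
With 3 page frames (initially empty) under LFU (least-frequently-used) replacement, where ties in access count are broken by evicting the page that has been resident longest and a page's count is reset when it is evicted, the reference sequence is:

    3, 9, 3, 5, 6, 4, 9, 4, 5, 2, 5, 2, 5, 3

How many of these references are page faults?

11

3: miss, frames (3)
9: miss, frames (3 9)
3: hit
5: miss, frames (3 9 5)
6: miss, evict 9, frames (3 5 6)
4: miss, evict 5, frames (3 6 4)
9: miss, evict 6, frames (3 4 9)
4: hit
5: miss, evict 9, frames (3 4 5)
2: miss, evict 5, frames (3 4 2)
5: miss, evict 2, frames (3 4 5)
2: miss, evict 5, frames (3 4 2)
5: miss, evict 2, frames (3 4 5)
3: hit
Page faults: 11.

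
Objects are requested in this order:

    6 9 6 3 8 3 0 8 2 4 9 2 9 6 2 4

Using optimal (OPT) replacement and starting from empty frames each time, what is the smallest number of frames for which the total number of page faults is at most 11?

f=1: 16 faults
f=2: 10 faults
f=3: 8 faults
f=4: 7 faults
f=5: 7 faults
f=6: 7 faults
f=7: 7 faults
Smallest f with faults ≤ 11 is 2.

2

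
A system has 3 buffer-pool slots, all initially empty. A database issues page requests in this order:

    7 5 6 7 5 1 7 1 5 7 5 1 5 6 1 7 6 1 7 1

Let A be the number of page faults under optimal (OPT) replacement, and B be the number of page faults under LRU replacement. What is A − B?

Under OPT: F F F . . F . . . . . . . F . . . . . . → 5 faults.
Under LRU: F F F . . F . . . . . . . F . F . . . . → 6 faults.
A − B = 5 − 6 = -1.

-1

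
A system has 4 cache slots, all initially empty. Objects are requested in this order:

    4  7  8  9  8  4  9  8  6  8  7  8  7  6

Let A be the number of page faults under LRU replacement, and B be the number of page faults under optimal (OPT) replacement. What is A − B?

1

Under LRU: F F F F . . . . F . F . . . → 6 faults.
Under OPT: F F F F . . . . F . . . . . → 5 faults.
A − B = 6 − 5 = 1.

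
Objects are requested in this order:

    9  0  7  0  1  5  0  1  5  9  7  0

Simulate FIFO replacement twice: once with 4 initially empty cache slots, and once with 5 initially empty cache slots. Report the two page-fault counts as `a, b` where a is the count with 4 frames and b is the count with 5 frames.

7, 5

4 frames: F F F . F F . . . F . F → 7 faults.
5 frames: F F F . F F . . . . . . → 5 faults.
5 < 7: adding a frame reduced faults, as is typical.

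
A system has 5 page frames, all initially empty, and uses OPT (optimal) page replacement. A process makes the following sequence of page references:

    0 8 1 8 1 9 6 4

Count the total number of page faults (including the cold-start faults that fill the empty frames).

0: miss, frames [0]
8: miss, frames [0, 8]
1: miss, frames [0, 8, 1]
8: hit
1: hit
9: miss, frames [0, 8, 1, 9]
6: miss, frames [0, 8, 1, 9, 6]
4: miss, evict 6, frames [0, 8, 1, 9, 4]
Page faults: 6.

6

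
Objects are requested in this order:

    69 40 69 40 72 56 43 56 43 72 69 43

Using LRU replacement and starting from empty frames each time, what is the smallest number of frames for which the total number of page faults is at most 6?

f=1: 12 faults
f=2: 8 faults
f=3: 6 faults
f=4: 6 faults
f=5: 5 faults
Smallest f with faults ≤ 6 is 3.

3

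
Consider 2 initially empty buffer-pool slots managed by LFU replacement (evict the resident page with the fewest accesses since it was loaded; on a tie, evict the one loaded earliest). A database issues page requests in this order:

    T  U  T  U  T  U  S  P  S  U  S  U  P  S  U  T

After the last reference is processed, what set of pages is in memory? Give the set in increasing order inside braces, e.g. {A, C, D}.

{T, U}

T → fault, frames [T]
U → fault, frames [T, U]
T → hit
U → hit
T → hit
U → hit
S → fault, evict T, frames [U, S]
P → fault, evict S, frames [U, P]
S → fault, evict P, frames [U, S]
U → hit
S → hit
U → hit
P → fault, evict S, frames [U, P]
S → fault, evict P, frames [U, S]
U → hit
T → fault, evict S, frames [U, T]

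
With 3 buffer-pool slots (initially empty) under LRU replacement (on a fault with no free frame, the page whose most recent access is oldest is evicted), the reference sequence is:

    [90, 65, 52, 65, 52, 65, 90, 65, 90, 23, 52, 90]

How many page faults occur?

5

90 → miss, frames {90}
65 → miss, frames {90,65}
52 → miss, frames {90,65,52}
65 → hit
52 → hit
65 → hit
90 → hit
65 → hit
90 → hit
23 → miss, evict 52, frames {65,90,23}
52 → miss, evict 65, frames {90,23,52}
90 → hit
Page faults: 5.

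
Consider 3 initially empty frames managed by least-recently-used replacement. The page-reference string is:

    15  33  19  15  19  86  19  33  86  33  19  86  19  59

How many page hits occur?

8

15: fault, frames (15)
33: fault, frames (15 33)
19: fault, frames (15 33 19)
15: hit
19: hit
86: fault, evict 33, frames (15 19 86)
19: hit
33: fault, evict 15, frames (86 19 33)
86: hit
33: hit
19: hit
86: hit
19: hit
59: fault, evict 33, frames (86 19 59)
Hits: 8.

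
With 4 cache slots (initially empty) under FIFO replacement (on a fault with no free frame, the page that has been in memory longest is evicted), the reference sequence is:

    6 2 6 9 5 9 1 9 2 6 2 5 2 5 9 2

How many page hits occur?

6 → fault, frames [6]
2 → fault, frames [6, 2]
6 → hit
9 → fault, frames [6, 2, 9]
5 → fault, frames [6, 2, 9, 5]
9 → hit
1 → fault, evict 6, frames [2, 9, 5, 1]
9 → hit
2 → hit
6 → fault, evict 2, frames [9, 5, 1, 6]
2 → fault, evict 9, frames [5, 1, 6, 2]
5 → hit
2 → hit
5 → hit
9 → fault, evict 5, frames [1, 6, 2, 9]
2 → hit
Hits: 8.

8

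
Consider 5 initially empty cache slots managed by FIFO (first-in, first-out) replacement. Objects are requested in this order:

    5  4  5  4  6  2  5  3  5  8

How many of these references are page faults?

5: miss, frames {5}
4: miss, frames {5,4}
5: hit
4: hit
6: miss, frames {5,4,6}
2: miss, frames {5,4,6,2}
5: hit
3: miss, frames {5,4,6,2,3}
5: hit
8: miss, evict 5, frames {4,6,2,3,8}
Page faults: 6.

6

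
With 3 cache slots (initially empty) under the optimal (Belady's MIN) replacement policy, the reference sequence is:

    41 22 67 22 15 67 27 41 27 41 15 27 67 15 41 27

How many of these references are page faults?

7

41 -> fault, frames (41)
22 -> fault, frames (41 22)
67 -> fault, frames (41 22 67)
22 -> hit
15 -> fault, evict 22, frames (41 67 15)
67 -> hit
27 -> fault, evict 67, frames (41 15 27)
41 -> hit
27 -> hit
41 -> hit
15 -> hit
27 -> hit
67 -> fault, evict 27, frames (41 15 67)
15 -> hit
41 -> hit
27 -> fault, evict 67, frames (41 15 27)
Page faults: 7.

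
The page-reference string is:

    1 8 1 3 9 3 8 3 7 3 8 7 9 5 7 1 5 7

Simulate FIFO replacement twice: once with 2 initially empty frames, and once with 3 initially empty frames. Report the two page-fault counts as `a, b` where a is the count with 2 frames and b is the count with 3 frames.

2 frames: F F . F F . F F F . F . F F F F F F → 14 faults.
3 frames: F F . F F . . . F . F . . F . F . F → 9 faults.
9 < 14: adding a frame reduced faults, as is typical.

14, 9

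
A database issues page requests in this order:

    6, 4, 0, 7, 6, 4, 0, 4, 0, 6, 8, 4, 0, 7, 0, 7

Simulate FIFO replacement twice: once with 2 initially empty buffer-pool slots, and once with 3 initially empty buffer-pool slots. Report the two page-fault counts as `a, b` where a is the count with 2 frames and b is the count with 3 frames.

2 frames: F F F F F F F . . F F F F F . . → 12 faults.
3 frames: F F F F F F F . . . F . . F . . → 9 faults.
9 < 12: adding a frame reduced faults, as is typical.

12, 9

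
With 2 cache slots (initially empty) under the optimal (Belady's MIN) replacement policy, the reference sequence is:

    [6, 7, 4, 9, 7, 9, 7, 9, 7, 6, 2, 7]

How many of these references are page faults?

6 -> miss, frames (6)
7 -> miss, frames (6 7)
4 -> miss, evict 6, frames (7 4)
9 -> miss, evict 4, frames (7 9)
7 -> hit
9 -> hit
7 -> hit
9 -> hit
7 -> hit
6 -> miss, evict 9, frames (7 6)
2 -> miss, evict 6, frames (7 2)
7 -> hit
Page faults: 6.

6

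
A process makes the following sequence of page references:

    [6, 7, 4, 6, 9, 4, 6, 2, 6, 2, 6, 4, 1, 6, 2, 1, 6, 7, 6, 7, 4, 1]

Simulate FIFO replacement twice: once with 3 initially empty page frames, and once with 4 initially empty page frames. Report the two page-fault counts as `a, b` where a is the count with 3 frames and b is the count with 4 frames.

13, 9

3 frames: F F F . F . F F . . . F F F F . . F . . F F → 13 faults.
4 frames: F F F . F . . F F . . . F . . . . F . . F . → 9 faults.
9 < 13: adding a frame reduced faults, as is typical.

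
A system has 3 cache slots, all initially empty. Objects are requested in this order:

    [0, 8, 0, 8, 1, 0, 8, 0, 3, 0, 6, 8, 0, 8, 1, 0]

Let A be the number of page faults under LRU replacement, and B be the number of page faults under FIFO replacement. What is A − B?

-2

Under LRU: F F . . F . . . F . F F . . F . → 7 faults.
Under FIFO: F F . . F . . . F F F F . . F F → 9 faults.
A − B = 7 − 9 = -2.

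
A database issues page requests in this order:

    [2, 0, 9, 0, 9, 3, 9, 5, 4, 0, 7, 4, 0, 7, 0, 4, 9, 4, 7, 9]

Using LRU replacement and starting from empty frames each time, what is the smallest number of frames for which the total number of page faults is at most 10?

f=1: 20 faults
f=2: 15 faults
f=3: 10 faults
f=4: 9 faults
f=5: 7 faults
f=6: 7 faults
f=7: 7 faults
Smallest f with faults ≤ 10 is 3.

3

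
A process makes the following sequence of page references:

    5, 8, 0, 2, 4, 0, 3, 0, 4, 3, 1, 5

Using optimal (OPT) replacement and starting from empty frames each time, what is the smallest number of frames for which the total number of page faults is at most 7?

4

f=1: 12 faults
f=2: 9 faults
f=3: 8 faults
f=4: 7 faults
f=5: 7 faults
f=6: 7 faults
f=7: 7 faults
Smallest f with faults ≤ 7 is 4.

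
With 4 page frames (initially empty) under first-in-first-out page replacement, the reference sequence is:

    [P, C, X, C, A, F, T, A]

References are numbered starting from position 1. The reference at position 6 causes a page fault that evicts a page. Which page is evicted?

pos 1: P: fault, frames (P)
pos 2: C: fault, frames (P C)
pos 3: X: fault, frames (P C X)
pos 4: C: hit
pos 5: A: fault, frames (P C X A)
pos 6: F: fault, evict P, frames (C X A F)
At position 6, page P is evicted.

P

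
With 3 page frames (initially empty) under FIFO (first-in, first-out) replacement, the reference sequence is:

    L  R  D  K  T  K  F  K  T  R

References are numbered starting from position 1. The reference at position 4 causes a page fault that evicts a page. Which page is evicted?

L

pos 1: L → fault, frames {L}
pos 2: R → fault, frames {L,R}
pos 3: D → fault, frames {L,R,D}
pos 4: K → fault, evict L, frames {R,D,K}
At position 4, page L is evicted.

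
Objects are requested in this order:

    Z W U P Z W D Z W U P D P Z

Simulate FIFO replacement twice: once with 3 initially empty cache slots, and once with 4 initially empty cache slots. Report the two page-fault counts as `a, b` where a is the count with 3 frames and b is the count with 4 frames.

10, 11

3 frames: F F F F F F F . . F F . . F → 10 faults.
4 frames: F F F F . . F F F F F F . F → 11 faults.
11 > 10: adding a frame increased faults — Belady's anomaly.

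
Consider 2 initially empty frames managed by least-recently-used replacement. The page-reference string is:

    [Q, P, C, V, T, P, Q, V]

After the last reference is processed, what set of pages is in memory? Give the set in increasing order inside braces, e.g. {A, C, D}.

Q -> fault, frames [Q]
P -> fault, frames [Q, P]
C -> fault, evict Q, frames [P, C]
V -> fault, evict P, frames [C, V]
T -> fault, evict C, frames [V, T]
P -> fault, evict V, frames [T, P]
Q -> fault, evict T, frames [P, Q]
V -> fault, evict P, frames [Q, V]

{Q, V}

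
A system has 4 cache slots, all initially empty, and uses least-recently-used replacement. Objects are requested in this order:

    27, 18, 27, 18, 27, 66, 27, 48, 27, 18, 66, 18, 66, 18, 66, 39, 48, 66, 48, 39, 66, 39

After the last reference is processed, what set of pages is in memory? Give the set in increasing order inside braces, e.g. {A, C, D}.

27 → fault, frames (27)
18 → fault, frames (27 18)
27 → hit
18 → hit
27 → hit
66 → fault, frames (18 27 66)
27 → hit
48 → fault, frames (18 66 27 48)
27 → hit
18 → hit
66 → hit
18 → hit
66 → hit
18 → hit
66 → hit
39 → fault, evict 48, frames (27 18 66 39)
48 → fault, evict 27, frames (18 66 39 48)
66 → hit
48 → hit
39 → hit
66 → hit
39 → hit

{18, 39, 48, 66}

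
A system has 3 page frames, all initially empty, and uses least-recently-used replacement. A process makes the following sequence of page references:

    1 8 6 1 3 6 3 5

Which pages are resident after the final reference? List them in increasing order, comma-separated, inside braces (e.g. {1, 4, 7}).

1 -> miss, frames [1]
8 -> miss, frames [1, 8]
6 -> miss, frames [1, 8, 6]
1 -> hit
3 -> miss, evict 8, frames [6, 1, 3]
6 -> hit
3 -> hit
5 -> miss, evict 1, frames [6, 3, 5]

{3, 5, 6}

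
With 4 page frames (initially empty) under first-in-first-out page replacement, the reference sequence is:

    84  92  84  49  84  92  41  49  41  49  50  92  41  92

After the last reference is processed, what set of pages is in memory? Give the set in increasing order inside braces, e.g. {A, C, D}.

84 → miss, frames [84]
92 → miss, frames [84, 92]
84 → hit
49 → miss, frames [84, 92, 49]
84 → hit
92 → hit
41 → miss, frames [84, 92, 49, 41]
49 → hit
41 → hit
49 → hit
50 → miss, evict 84, frames [92, 49, 41, 50]
92 → hit
41 → hit
92 → hit

{41, 49, 50, 92}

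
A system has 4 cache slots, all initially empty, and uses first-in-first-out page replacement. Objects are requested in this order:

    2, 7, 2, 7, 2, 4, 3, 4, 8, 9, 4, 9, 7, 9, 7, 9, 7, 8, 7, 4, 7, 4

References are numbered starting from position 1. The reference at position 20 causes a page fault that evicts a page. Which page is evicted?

3

pos 1: 2 → miss, frames [2]
pos 2: 7 → miss, frames [2, 7]
pos 3: 2 → hit
pos 4: 7 → hit
pos 5: 2 → hit
pos 6: 4 → miss, frames [2, 7, 4]
pos 7: 3 → miss, frames [2, 7, 4, 3]
pos 8: 4 → hit
pos 9: 8 → miss, evict 2, frames [7, 4, 3, 8]
pos 10: 9 → miss, evict 7, frames [4, 3, 8, 9]
pos 11: 4 → hit
pos 12: 9 → hit
pos 13: 7 → miss, evict 4, frames [3, 8, 9, 7]
pos 14: 9 → hit
pos 15: 7 → hit
pos 16: 9 → hit
pos 17: 7 → hit
pos 18: 8 → hit
pos 19: 7 → hit
pos 20: 4 → miss, evict 3, frames [8, 9, 7, 4]
At position 20, page 3 is evicted.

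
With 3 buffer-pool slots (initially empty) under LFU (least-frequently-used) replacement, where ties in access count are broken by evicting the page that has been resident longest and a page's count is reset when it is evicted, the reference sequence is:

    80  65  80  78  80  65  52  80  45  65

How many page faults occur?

80 -> miss, frames (80)
65 -> miss, frames (80 65)
80 -> hit
78 -> miss, frames (80 65 78)
80 -> hit
65 -> hit
52 -> miss, evict 78, frames (80 65 52)
80 -> hit
45 -> miss, evict 52, frames (80 65 45)
65 -> hit
Page faults: 5.

5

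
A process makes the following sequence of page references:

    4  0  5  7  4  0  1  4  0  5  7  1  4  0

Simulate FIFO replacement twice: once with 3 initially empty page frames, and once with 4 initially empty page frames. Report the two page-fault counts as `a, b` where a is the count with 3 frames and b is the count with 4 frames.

11, 12

3 frames: F F F F F F F . . F F . F F → 11 faults.
4 frames: F F F F . . F F F F F F F F → 12 faults.
12 > 11: adding a frame increased faults — Belady's anomaly.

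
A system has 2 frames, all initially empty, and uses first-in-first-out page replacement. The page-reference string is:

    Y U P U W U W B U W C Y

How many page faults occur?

9

Y: fault, frames [Y]
U: fault, frames [Y, U]
P: fault, evict Y, frames [U, P]
U: hit
W: fault, evict U, frames [P, W]
U: fault, evict P, frames [W, U]
W: hit
B: fault, evict W, frames [U, B]
U: hit
W: fault, evict U, frames [B, W]
C: fault, evict B, frames [W, C]
Y: fault, evict W, frames [C, Y]
Page faults: 9.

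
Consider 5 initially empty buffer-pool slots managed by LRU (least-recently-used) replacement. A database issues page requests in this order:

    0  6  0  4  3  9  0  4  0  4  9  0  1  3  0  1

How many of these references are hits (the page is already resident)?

0 -> fault, frames [0]
6 -> fault, frames [0, 6]
0 -> hit
4 -> fault, frames [6, 0, 4]
3 -> fault, frames [6, 0, 4, 3]
9 -> fault, frames [6, 0, 4, 3, 9]
0 -> hit
4 -> hit
0 -> hit
4 -> hit
9 -> hit
0 -> hit
1 -> fault, evict 6, frames [3, 4, 9, 0, 1]
3 -> hit
0 -> hit
1 -> hit
Hits: 10.

10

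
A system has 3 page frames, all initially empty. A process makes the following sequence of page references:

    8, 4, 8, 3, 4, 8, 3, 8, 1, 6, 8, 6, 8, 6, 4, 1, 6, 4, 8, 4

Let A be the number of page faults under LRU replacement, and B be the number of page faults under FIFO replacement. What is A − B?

Under LRU: F F . F . . . . F F . . . . F F . . F . → 8 faults.
Under FIFO: F F . F . . . . F F F . . . F F F . F F → 11 faults.
A − B = 8 − 11 = -3.

-3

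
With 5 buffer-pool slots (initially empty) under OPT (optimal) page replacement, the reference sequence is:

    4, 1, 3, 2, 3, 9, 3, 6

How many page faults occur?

6

4 → fault, frames {4}
1 → fault, frames {4,1}
3 → fault, frames {4,1,3}
2 → fault, frames {4,1,3,2}
3 → hit
9 → fault, frames {4,1,3,2,9}
3 → hit
6 → fault, evict 9, frames {4,1,3,2,6}
Page faults: 6.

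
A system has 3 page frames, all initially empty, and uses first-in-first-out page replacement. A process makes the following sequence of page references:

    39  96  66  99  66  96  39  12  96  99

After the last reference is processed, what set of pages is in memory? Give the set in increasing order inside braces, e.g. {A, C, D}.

39: miss, frames {39}
96: miss, frames {39,96}
66: miss, frames {39,96,66}
99: miss, evict 39, frames {96,66,99}
66: hit
96: hit
39: miss, evict 96, frames {66,99,39}
12: miss, evict 66, frames {99,39,12}
96: miss, evict 99, frames {39,12,96}
99: miss, evict 39, frames {12,96,99}

{12, 96, 99}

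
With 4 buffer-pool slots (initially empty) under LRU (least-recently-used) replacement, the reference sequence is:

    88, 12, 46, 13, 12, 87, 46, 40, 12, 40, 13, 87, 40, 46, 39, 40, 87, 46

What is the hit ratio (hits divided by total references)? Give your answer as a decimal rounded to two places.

0.44

88: miss, frames [88]
12: miss, frames [88, 12]
46: miss, frames [88, 12, 46]
13: miss, frames [88, 12, 46, 13]
12: hit
87: miss, evict 88, frames [46, 13, 12, 87]
46: hit
40: miss, evict 13, frames [12, 87, 46, 40]
12: hit
40: hit
13: miss, evict 87, frames [46, 12, 40, 13]
87: miss, evict 46, frames [12, 40, 13, 87]
40: hit
46: miss, evict 12, frames [13, 87, 40, 46]
39: miss, evict 13, frames [87, 40, 46, 39]
40: hit
87: hit
46: hit
Hits: 8 of 18 references → 8/18 = 0.4444.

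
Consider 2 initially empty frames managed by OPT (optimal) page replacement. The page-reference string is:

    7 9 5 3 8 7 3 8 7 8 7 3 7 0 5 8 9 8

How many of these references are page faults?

12

7: fault, frames {7}
9: fault, frames {7,9}
5: fault, evict 9, frames {7,5}
3: fault, evict 5, frames {7,3}
8: fault, evict 3, frames {7,8}
7: hit
3: fault, evict 7, frames {8,3}
8: hit
7: fault, evict 3, frames {8,7}
8: hit
7: hit
3: fault, evict 8, frames {7,3}
7: hit
0: fault, evict 3, frames {7,0}
5: fault, evict 0, frames {7,5}
8: fault, evict 5, frames {7,8}
9: fault, evict 7, frames {8,9}
8: hit
Page faults: 12.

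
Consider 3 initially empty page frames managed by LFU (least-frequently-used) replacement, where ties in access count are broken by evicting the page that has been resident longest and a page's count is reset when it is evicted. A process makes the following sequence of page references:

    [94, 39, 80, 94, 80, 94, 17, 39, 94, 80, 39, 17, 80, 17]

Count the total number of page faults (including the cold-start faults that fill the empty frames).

94 → miss, frames (94)
39 → miss, frames (94 39)
80 → miss, frames (94 39 80)
94 → hit
80 → hit
94 → hit
17 → miss, evict 39, frames (94 80 17)
39 → miss, evict 17, frames (94 80 39)
94 → hit
80 → hit
39 → hit
17 → miss, evict 39, frames (94 80 17)
80 → hit
17 → hit
Page faults: 6.

6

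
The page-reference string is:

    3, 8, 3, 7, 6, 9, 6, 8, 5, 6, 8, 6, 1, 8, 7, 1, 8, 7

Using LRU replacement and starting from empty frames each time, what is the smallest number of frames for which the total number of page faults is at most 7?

f=1: 18 faults
f=2: 15 faults
f=3: 9 faults
f=4: 9 faults
f=5: 8 faults
f=6: 7 faults
f=7: 7 faults
Smallest f with faults ≤ 7 is 6.

6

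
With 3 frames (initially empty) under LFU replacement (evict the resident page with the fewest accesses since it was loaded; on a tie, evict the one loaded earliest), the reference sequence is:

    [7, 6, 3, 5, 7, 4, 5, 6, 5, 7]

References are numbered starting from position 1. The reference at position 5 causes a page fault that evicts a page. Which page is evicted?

pos 1: 7 → fault, frames [7]
pos 2: 6 → fault, frames [7, 6]
pos 3: 3 → fault, frames [7, 6, 3]
pos 4: 5 → fault, evict 7, frames [6, 3, 5]
pos 5: 7 → fault, evict 6, frames [3, 5, 7]
At position 5, page 6 is evicted.

6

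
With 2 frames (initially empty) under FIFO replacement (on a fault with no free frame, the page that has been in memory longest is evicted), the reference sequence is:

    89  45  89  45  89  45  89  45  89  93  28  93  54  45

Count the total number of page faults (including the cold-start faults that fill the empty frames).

6

89 → fault, frames [89]
45 → fault, frames [89, 45]
89 → hit
45 → hit
89 → hit
45 → hit
89 → hit
45 → hit
89 → hit
93 → fault, evict 89, frames [45, 93]
28 → fault, evict 45, frames [93, 28]
93 → hit
54 → fault, evict 93, frames [28, 54]
45 → fault, evict 28, frames [54, 45]
Page faults: 6.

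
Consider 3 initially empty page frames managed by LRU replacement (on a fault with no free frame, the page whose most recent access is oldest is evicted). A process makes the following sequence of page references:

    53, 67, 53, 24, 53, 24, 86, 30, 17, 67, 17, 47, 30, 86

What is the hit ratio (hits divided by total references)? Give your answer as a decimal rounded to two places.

0.29

53 → fault, frames [53]
67 → fault, frames [53, 67]
53 → hit
24 → fault, frames [67, 53, 24]
53 → hit
24 → hit
86 → fault, evict 67, frames [53, 24, 86]
30 → fault, evict 53, frames [24, 86, 30]
17 → fault, evict 24, frames [86, 30, 17]
67 → fault, evict 86, frames [30, 17, 67]
17 → hit
47 → fault, evict 30, frames [67, 17, 47]
30 → fault, evict 67, frames [17, 47, 30]
86 → fault, evict 17, frames [47, 30, 86]
Hits: 4 of 14 references → 4/14 = 0.2857.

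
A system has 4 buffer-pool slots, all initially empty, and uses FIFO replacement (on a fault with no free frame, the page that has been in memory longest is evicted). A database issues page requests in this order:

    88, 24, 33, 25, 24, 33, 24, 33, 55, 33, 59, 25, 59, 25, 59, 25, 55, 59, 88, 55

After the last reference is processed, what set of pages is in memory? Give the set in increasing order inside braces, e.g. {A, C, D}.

88 → miss, frames (88)
24 → miss, frames (88 24)
33 → miss, frames (88 24 33)
25 → miss, frames (88 24 33 25)
24 → hit
33 → hit
24 → hit
33 → hit
55 → miss, evict 88, frames (24 33 25 55)
33 → hit
59 → miss, evict 24, frames (33 25 55 59)
25 → hit
59 → hit
25 → hit
59 → hit
25 → hit
55 → hit
59 → hit
88 → miss, evict 33, frames (25 55 59 88)
55 → hit

{25, 55, 59, 88}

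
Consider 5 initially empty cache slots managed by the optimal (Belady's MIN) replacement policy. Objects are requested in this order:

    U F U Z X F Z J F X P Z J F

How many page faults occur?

6

U: fault, frames {U}
F: fault, frames {U,F}
U: hit
Z: fault, frames {U,F,Z}
X: fault, frames {U,F,Z,X}
F: hit
Z: hit
J: fault, frames {U,F,Z,X,J}
F: hit
X: hit
P: fault, evict X, frames {U,F,Z,J,P}
Z: hit
J: hit
F: hit
Page faults: 6.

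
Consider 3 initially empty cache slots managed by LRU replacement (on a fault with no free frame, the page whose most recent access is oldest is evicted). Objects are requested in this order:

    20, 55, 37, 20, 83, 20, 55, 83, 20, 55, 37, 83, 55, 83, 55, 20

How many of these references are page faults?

20 → fault, frames [20]
55 → fault, frames [20, 55]
37 → fault, frames [20, 55, 37]
20 → hit
83 → fault, evict 55, frames [37, 20, 83]
20 → hit
55 → fault, evict 37, frames [83, 20, 55]
83 → hit
20 → hit
55 → hit
37 → fault, evict 83, frames [20, 55, 37]
83 → fault, evict 20, frames [55, 37, 83]
55 → hit
83 → hit
55 → hit
20 → fault, evict 37, frames [83, 55, 20]
Page faults: 8.

8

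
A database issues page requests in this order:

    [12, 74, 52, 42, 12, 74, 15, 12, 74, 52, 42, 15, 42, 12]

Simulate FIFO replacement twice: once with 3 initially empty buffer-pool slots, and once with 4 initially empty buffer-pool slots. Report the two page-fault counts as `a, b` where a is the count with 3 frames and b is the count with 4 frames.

10, 11

3 frames: F F F F F F F . . F F . . F → 10 faults.
4 frames: F F F F . . F F F F F F . F → 11 faults.
11 > 10: adding a frame increased faults — Belady's anomaly.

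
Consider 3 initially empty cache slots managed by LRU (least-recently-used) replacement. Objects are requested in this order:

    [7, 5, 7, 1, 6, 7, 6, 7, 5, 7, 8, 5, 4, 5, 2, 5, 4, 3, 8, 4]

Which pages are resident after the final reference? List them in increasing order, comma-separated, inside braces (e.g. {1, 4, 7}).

7 -> fault, frames {7}
5 -> fault, frames {7,5}
7 -> hit
1 -> fault, frames {5,7,1}
6 -> fault, evict 5, frames {7,1,6}
7 -> hit
6 -> hit
7 -> hit
5 -> fault, evict 1, frames {6,7,5}
7 -> hit
8 -> fault, evict 6, frames {5,7,8}
5 -> hit
4 -> fault, evict 7, frames {8,5,4}
5 -> hit
2 -> fault, evict 8, frames {4,5,2}
5 -> hit
4 -> hit
3 -> fault, evict 2, frames {5,4,3}
8 -> fault, evict 5, frames {4,3,8}
4 -> hit

{3, 4, 8}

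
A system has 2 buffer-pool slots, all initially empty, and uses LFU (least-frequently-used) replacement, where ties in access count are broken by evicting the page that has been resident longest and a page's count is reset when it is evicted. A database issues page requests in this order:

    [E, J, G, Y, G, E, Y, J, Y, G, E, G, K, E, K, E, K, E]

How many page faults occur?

15

E → fault, frames (E)
J → fault, frames (E J)
G → fault, evict E, frames (J G)
Y → fault, evict J, frames (G Y)
G → hit
E → fault, evict Y, frames (G E)
Y → fault, evict E, frames (G Y)
J → fault, evict Y, frames (G J)
Y → fault, evict J, frames (G Y)
G → hit
E → fault, evict Y, frames (G E)
G → hit
K → fault, evict E, frames (G K)
E → fault, evict K, frames (G E)
K → fault, evict E, frames (G K)
E → fault, evict K, frames (G E)
K → fault, evict E, frames (G K)
E → fault, evict K, frames (G E)
Page faults: 15.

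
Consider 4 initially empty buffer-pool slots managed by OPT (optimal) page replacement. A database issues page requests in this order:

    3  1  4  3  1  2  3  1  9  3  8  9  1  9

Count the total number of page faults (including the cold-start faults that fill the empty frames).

3 → fault, frames {3}
1 → fault, frames {3,1}
4 → fault, frames {3,1,4}
3 → hit
1 → hit
2 → fault, frames {3,1,4,2}
3 → hit
1 → hit
9 → fault, evict 2, frames {3,1,4,9}
3 → hit
8 → fault, evict 4, frames {3,1,9,8}
9 → hit
1 → hit
9 → hit
Page faults: 6.

6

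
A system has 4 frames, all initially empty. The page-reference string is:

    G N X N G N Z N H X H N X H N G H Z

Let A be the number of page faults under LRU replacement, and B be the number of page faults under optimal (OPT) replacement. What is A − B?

Under LRU: F F F . . . F . F F . . . . . F . F → 8 faults.
Under OPT: F F F . . . F . F . . . . . . . . F → 6 faults.
A − B = 8 − 6 = 2.

2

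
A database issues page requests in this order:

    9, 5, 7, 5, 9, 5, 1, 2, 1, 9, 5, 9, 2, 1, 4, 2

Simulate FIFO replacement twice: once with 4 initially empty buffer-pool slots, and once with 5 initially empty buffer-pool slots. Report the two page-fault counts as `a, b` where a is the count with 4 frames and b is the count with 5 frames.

8, 6

4 frames: F F F . . . F F . F F . . . F . → 8 faults.
5 frames: F F F . . . F F . . . . . . F . → 6 faults.
6 < 8: adding a frame reduced faults, as is typical.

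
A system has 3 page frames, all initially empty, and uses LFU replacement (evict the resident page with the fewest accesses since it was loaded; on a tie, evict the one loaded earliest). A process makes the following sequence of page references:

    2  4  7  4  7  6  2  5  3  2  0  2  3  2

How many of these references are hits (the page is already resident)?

2

2 -> miss, frames {2}
4 -> miss, frames {2,4}
7 -> miss, frames {2,4,7}
4 -> hit
7 -> hit
6 -> miss, evict 2, frames {4,7,6}
2 -> miss, evict 6, frames {4,7,2}
5 -> miss, evict 2, frames {4,7,5}
3 -> miss, evict 5, frames {4,7,3}
2 -> miss, evict 3, frames {4,7,2}
0 -> miss, evict 2, frames {4,7,0}
2 -> miss, evict 0, frames {4,7,2}
3 -> miss, evict 2, frames {4,7,3}
2 -> miss, evict 3, frames {4,7,2}
Hits: 2.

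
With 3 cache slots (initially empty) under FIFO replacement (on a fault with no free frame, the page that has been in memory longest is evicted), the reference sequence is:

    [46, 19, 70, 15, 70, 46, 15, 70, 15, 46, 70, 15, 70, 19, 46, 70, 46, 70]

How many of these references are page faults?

7

46 → fault, frames {46}
19 → fault, frames {46,19}
70 → fault, frames {46,19,70}
15 → fault, evict 46, frames {19,70,15}
70 → hit
46 → fault, evict 19, frames {70,15,46}
15 → hit
70 → hit
15 → hit
46 → hit
70 → hit
15 → hit
70 → hit
19 → fault, evict 70, frames {15,46,19}
46 → hit
70 → fault, evict 15, frames {46,19,70}
46 → hit
70 → hit
Page faults: 7.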